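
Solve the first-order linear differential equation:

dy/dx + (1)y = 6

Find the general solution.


P(x) = 1, Q(x) = 6; integrating factor μ = e^(x).
(μ y)' = 6e^(x) ⇒ μ y = 6e^(x) + C.
Divide by μ: y = 6 + Ce^(-x).


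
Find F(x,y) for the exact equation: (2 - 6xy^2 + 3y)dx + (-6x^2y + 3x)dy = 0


Check exactness: ∂M/∂y = -12xy + 3 and ∂N/∂x = -12xy + 3; equal, so the equation is exact.
Integrate M with respect to x (treating y as constant): ∫M dx = 2x - 3x^2y^2 + 3xy + h(y).
Differentiate w.r.t. y and set equal to N: all terms match, so h'(y) = 0 and h is a constant absorbed into C.
General solution: 2x - 3x^2y^2 + 3xy = C.


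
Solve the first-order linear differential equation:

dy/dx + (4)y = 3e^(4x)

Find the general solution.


P(x) = 4 ⇒ μ = e^(4x).
(μ y)' = 3e^(8x) ⇒ μ y = (3/8)e^(8x) + C.
Divide by μ: y = (3/8)e^(4x) + Ce^(-4x).


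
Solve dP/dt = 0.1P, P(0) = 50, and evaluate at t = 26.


The ODE dP/dt = 0.1P has solution P(t) = P(0)e^(0.1t).
Substitute P(0) = 50 and t = 26: P(26) = 50 e^(2.60) ≈ 673.


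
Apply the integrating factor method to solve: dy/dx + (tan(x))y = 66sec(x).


P(x) = tan(x) ⇒ μ = e^(∫tan(x)dx) = sec(x).
(sec(x) y)' = 66sec²(x) ⇒ sec(x) y = 66tan(x) + C.
Multiply by cos(x): y = 66sin(x) + C·cos(x).


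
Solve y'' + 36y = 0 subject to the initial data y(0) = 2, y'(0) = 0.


Characteristic roots of r² + 36 = 0 are ±6i, so y = C₁cos(6x) + C₂sin(6x).
Apply y(0) = 2: C₁ = 2. Differentiate and apply y'(0) = 0: 6·C₂ = 0, so C₂ = 0.
Particular solution: y = 2cos(6x).


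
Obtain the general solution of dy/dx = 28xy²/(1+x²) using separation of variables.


Separate: dy/y² = 28x/(1+x²) dx.
Integrate LHS: ∫ dy/y² = -1/y.
Integrate RHS via u = 1+x²: 14ln(1+x²) + C.
Result: -1/y = 14ln(1+x²) + C.


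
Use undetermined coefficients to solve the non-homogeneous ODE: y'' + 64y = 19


Homogeneous part: r² + 64 = 0 ⇒ r = ±8i, so y_h = C₁cos(8x) + C₂sin(8x).
Try constant y_p = A; plug in: 64A = 19 ⇒ A = 19/64.
General solution: y = C₁cos(8x) + C₂sin(8x) + 19/64.


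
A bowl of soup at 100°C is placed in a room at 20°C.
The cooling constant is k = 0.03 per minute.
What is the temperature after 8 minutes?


Newton's law: dT/dt = -k(T - T_a) has solution T(t) = T_a + (T₀ - T_a)e^(-kt).
Plug in T_a = 20, T₀ = 100, k = 0.03, t = 8: T(8) = 20 + (80)e^(-0.24) ≈ 82.9°C.


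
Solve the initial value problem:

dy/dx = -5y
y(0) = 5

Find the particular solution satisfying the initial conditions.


General solution of y' = -5y is y = Ce^(-5x).
Apply y(0) = 5: C = 5.
Particular solution: y = 5e^(-5x).


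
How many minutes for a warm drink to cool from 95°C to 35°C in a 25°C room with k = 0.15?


From T(t) = T_a + (T₀ - T_a)e^(-kt), set T(t) = 35:
(35 - 25) / (95 - 25) = e^(-0.15t), so t = -ln(0.143)/0.15 ≈ 13.0 minutes.


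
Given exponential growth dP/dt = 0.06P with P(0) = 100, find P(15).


The ODE dP/dt = 0.06P has solution P(t) = P(0)e^(0.06t).
Substitute P(0) = 100 and t = 15: P(15) = 100 e^(0.90) ≈ 246.


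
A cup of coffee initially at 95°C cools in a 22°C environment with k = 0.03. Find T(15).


Newton's law: dT/dt = -k(T - T_a) has solution T(t) = T_a + (T₀ - T_a)e^(-kt).
Plug in T_a = 22, T₀ = 95, k = 0.03, t = 15: T(15) = 22 + (73)e^(-0.45) ≈ 68.5°C.


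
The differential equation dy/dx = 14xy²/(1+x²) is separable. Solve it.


Separate: dy/y² = 14x/(1+x²) dx.
Integrate LHS: ∫ dy/y² = -1/y.
Integrate RHS via u = 1+x²: 7ln(1+x²) + C.
Result: -1/y = 7ln(1+x²) + C.


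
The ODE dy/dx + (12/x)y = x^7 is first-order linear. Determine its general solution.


P(x) = 12/x ⇒ μ = x^12.
(x^12 y)' = x^19 ⇒ x^12 y = x^20/(20) + C.
Solve for y: y = (1/20)x^8 + C/x^12.


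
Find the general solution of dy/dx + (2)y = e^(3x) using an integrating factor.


P(x) = 2 ⇒ μ = e^(2x).
(μ y)' = e^(5x) ⇒ μ y = e^(5x)/5 + C.
Divide by μ: y = (1/5)e^(3x) + Ce^(-2x).


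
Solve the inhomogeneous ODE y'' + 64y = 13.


Homogeneous part: r² + 64 = 0 ⇒ r = ±8i, so y_h = C₁cos(8x) + C₂sin(8x).
Try constant y_p = A; plug in: 64A = 13 ⇒ A = 13/64.
General solution: y = C₁cos(8x) + C₂sin(8x) + 13/64.


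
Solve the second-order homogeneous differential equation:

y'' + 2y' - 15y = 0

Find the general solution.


Characteristic equation: r² + 2r - 15 = 0.
Factor: (r - 3)(r + 5) = 0 ⇒ r = 3, -5 (distinct real).
General solution: y = C₁e^(3x) + C₂e^(-5x).


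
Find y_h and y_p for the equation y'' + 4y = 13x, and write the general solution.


Homogeneous: r² + 4 = 0 ⇒ r = ±2i, y_h = C₁cos(2x) + C₂sin(2x).
Polynomial forcing; try y_p = Ax + B. Then y_p'' + 4 y_p = 4(Ax + B) = 13x, so B = 0 and A = 13/4.
General solution: y = C₁cos(2x) + C₂sin(2x) + (13/4)x.


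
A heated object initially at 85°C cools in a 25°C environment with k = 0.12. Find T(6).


Newton's law: dT/dt = -k(T - T_a) has solution T(t) = T_a + (T₀ - T_a)e^(-kt).
Plug in T_a = 25, T₀ = 85, k = 0.12, t = 6: T(6) = 25 + (60)e^(-0.72) ≈ 54.2°C.


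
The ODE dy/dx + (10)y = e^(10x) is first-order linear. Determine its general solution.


P(x) = 10 ⇒ μ = e^(10x).
(μ y)' = e^(20x) ⇒ μ y = (1/20)e^(20x) + C.
Divide by μ: y = (1/20)e^(10x) + Ce^(-10x).


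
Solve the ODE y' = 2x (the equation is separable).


Integrate both sides with respect to x: y = ∫ 2x dx = x^2 + C.


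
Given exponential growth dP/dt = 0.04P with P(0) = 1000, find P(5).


The ODE dP/dt = 0.04P has solution P(t) = P(0)e^(0.04t).
Substitute P(0) = 1000 and t = 5: P(5) = 1000 e^(0.20) ≈ 1221.


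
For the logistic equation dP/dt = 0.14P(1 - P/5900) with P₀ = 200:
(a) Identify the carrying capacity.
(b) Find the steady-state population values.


Logistic ODE dP/dt = 0.14P(1 - P/5900) has equilibria where dP/dt = 0, i.e. P = 0 or P = 5900.
The coefficient (1 - P/K) = 0 when P = K, identifying K = 5900 as the carrying capacity.
(a) K = 5900; (b) equilibria P = 0 and P = 5900.


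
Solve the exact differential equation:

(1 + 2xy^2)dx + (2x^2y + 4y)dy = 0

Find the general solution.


Check exactness: ∂M/∂y = 4xy and ∂N/∂x = 4xy; equal, so the equation is exact.
Integrate M with respect to x (treating y as constant): ∫M dx = x + x^2y^2 + h(y).
Differentiate w.r.t. y and set equal to N: the x-dependent terms already match, leaving h'(y) = 4y. Integrate: h(y) = 2y^2.
So F(x,y) = x + x^2y^2 + 2y^2.
General solution: x + x^2y^2 + 2y^2 = C.


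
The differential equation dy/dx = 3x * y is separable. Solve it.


Separate variables: dy/y = 3x dx.
Integrate: ln|y| = (3/2)x^2 + C₀.
Exponentiate: y = Ce^((3/2)x^2).


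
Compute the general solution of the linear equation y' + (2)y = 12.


P(x) = 2, Q(x) = 12; integrating factor μ = e^(2x).
(μ y)' = 12e^(2x) ⇒ μ y = 6e^(2x) + C.
Divide by μ: y = 6 + Ce^(-2x).


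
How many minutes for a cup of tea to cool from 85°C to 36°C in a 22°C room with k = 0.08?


From T(t) = T_a + (T₀ - T_a)e^(-kt), set T(t) = 36:
(36 - 22) / (85 - 22) = e^(-0.08t), so t = -ln(0.222)/0.08 ≈ 18.8 minutes.


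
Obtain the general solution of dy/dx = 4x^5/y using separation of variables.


Separate variables: y dy = 4x^5 dx.
Integrate both sides: y²/2 = (2/3)x^6 + C₀.
Multiply by 2: y² = (4/3)x^6 + C.


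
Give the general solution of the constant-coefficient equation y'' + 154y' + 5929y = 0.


Characteristic equation: r² + 154r + 5929 = 0, i.e. (r + 77)² = 0.
Repeated root r = -77; include an x factor for the second linearly independent solution.
General solution: y = (C₁ + C₂x)e^(-77x).


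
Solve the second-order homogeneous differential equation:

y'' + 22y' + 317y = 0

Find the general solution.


Characteristic equation: r² + 22r + 317 = 0.
Discriminant is negative; roots r = -11 ± 14i (complex conjugate pair).
General solution uses e^(α x)(C₁ cos(β x) + C₂ sin(β x)): y = e^(-11x)(C₁cos(14x) + C₂sin(14x)).


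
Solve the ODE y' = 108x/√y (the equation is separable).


Separate: √y dy = 108x dx.
Integrate: (2/3)y^(3/2) = 54x² + C.


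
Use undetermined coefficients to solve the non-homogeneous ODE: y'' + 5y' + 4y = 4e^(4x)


Characteristic roots of r² + 5r + 4 = 0 are -1, -4.
y_h = C₁e^(-x) + C₂e^(-4x).
Forcing exponent 4 is not a characteristic root; try y_p = Ae^(4x).
Substitute: A·(16 + (5)·4 + (4)) = A·40 = 4, so A = 1/10.
General solution: y = C₁e^(-x) + C₂e^(-4x) + (1/10)e^(4x).


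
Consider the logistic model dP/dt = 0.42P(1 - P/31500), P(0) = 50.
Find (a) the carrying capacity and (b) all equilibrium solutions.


Logistic ODE dP/dt = 0.42P(1 - P/31500) has equilibria where dP/dt = 0, i.e. P = 0 or P = 31500.
The coefficient (1 - P/K) = 0 when P = K, identifying K = 31500 as the carrying capacity.
(a) K = 31500; (b) equilibria P = 0 and P = 31500.


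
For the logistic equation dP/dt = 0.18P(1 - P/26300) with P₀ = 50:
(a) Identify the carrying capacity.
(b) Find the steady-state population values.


Logistic ODE dP/dt = 0.18P(1 - P/26300) has equilibria where dP/dt = 0, i.e. P = 0 or P = 26300.
The coefficient (1 - P/K) = 0 when P = K, identifying K = 26300 as the carrying capacity.
(a) K = 26300; (b) equilibria P = 0 and P = 26300.


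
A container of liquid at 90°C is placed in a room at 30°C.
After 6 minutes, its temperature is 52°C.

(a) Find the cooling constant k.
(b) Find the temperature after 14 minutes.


Newton's law: T(t) = T_a + (T₀ - T_a)e^(-kt).
(a) Use T(6) = 52: (52 - 30)/(90 - 30) = e^(-k·6), so k = -ln(0.367)/6 ≈ 0.1672.
(b) Apply k to t = 14: T(14) = 30 + (60)e^(-2.341) ≈ 35.8°C.


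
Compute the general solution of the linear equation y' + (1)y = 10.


P(x) = 1, Q(x) = 10; integrating factor μ = e^(x).
(μ y)' = 10e^(x) ⇒ μ y = 10e^(x) + C.
Divide by μ: y = 10 + Ce^(-x).


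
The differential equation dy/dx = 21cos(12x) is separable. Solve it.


g(y) = 1, so integrate directly: y = ∫ 21cos(12x) dx = (7/4)sin(12x) + C.


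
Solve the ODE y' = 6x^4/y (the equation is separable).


Separate variables: y dy = 6x^4 dx.
Integrate both sides: y²/2 = (6/5)x^5 + C₀.
Multiply by 2: y² = (12/5)x^5 + C.


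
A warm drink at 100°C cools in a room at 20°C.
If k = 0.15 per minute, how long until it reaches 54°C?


From T(t) = T_a + (T₀ - T_a)e^(-kt), set T(t) = 54:
(54 - 20) / (100 - 20) = e^(-0.15t), so t = -ln(0.425)/0.15 ≈ 5.7 minutes.


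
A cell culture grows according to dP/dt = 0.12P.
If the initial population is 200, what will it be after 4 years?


The ODE dP/dt = 0.12P has solution P(t) = P(0)e^(0.12t).
Substitute P(0) = 200 and t = 4: P(4) = 200 e^(0.48) ≈ 323.


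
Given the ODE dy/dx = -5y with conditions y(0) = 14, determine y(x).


General solution of y' = -5y is y = Ce^(-5x).
Apply y(0) = 14: C = 14.
Particular solution: y = 14e^(-5x).


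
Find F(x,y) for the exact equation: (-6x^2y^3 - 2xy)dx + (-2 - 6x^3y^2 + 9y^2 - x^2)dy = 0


Check exactness: ∂M/∂y = -18x^2y^2 - 2x and ∂N/∂x = -18x^2y^2 - 2x; equal, so the equation is exact.
Integrate M with respect to x (treating y as constant): ∫M dx = -2x^3y^3 - x^2y + h(y).
Differentiate w.r.t. y and set equal to N: the x-dependent terms already match, leaving h'(y) = -2 + 9y^2. Integrate: h(y) = -2y + 3y^3.
So F(x,y) = -2y - 2x^3y^3 + 3y^3 - x^2y.
General solution: -2y - 2x^3y^3 + 3y^3 - x^2y = C.


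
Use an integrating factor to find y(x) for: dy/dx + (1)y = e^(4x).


P(x) = 1 ⇒ μ = e^(x).
(μ y)' = e^(5x) ⇒ μ y = e^(5x)/5 + C.
Divide by μ: y = (1/5)e^(4x) + Ce^(-x).


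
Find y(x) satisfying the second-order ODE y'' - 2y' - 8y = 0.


Characteristic equation: r² - 2r - 8 = 0.
Factor: (r + 2)(r - 4) = 0 ⇒ r = -2, 4 (distinct real).
General solution: y = C₁e^(-2x) + C₂e^(4x).


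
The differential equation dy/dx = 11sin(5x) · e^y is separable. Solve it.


Separate: e^(-y) dy = 11sin(5x) dx.
Integrate: -e^(-y) = -(11/5)cos(5x) + C₀.
Rearrange: e^(-y) = (11/5)cos(5x) + C.


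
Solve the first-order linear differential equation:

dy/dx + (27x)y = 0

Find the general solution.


P(x) = 27x ⇒ μ = e^((27/2)x²).
Q(x) = 0 so μ y is constant: y = Ce^(-(27/2)x²).


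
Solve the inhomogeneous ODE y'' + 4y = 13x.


Homogeneous: r² + 4 = 0 ⇒ r = ±2i, y_h = C₁cos(2x) + C₂sin(2x).
Polynomial forcing; try y_p = Ax + B. Then y_p'' + 4 y_p = 4(Ax + B) = 13x, so B = 0 and A = 13/4.
General solution: y = C₁cos(2x) + C₂sin(2x) + (13/4)x.


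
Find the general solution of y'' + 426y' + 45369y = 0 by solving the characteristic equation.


Characteristic equation: r² + 426r + 45369 = 0, i.e. (r + 213)² = 0.
Repeated root r = -213; include an x factor for the second linearly independent solution.
General solution: y = (C₁ + C₂x)e^(-213x).


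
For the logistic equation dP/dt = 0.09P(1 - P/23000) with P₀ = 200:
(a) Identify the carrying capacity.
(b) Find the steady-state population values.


Logistic ODE dP/dt = 0.09P(1 - P/23000) has equilibria where dP/dt = 0, i.e. P = 0 or P = 23000.
The coefficient (1 - P/K) = 0 when P = K, identifying K = 23000 as the carrying capacity.
(a) K = 23000; (b) equilibria P = 0 and P = 23000.


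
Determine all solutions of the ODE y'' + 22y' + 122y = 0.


Characteristic equation: r² + 22r + 122 = 0.
Discriminant is negative; roots r = -11 ± 1i (complex conjugate pair).
General solution uses e^(α x)(C₁ cos(β x) + C₂ sin(β x)): y = e^(-11x)(C₁cos(x) + C₂sin(x)).


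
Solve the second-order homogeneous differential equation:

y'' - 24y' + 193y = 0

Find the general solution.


Characteristic equation: r² - 24r + 193 = 0.
Discriminant is negative; roots r = 12 ± 7i (complex conjugate pair).
General solution uses e^(α x)(C₁ cos(β x) + C₂ sin(β x)): y = e^(12x)(C₁cos(7x) + C₂sin(7x)).


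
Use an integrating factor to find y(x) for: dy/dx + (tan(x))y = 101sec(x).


P(x) = tan(x) ⇒ μ = e^(∫tan(x)dx) = sec(x).
(sec(x) y)' = 101sec²(x) ⇒ sec(x) y = 101tan(x) + C.
Multiply by cos(x): y = 101sin(x) + C·cos(x).


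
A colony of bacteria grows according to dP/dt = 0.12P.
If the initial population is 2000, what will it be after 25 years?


The ODE dP/dt = 0.12P has solution P(t) = P(0)e^(0.12t).
Substitute P(0) = 2000 and t = 25: P(25) = 2000 e^(3.00) ≈ 40171.


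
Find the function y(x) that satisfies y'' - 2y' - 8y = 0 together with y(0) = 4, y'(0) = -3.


Characteristic roots of r² - 2r - 8 = 0 are 4, -2.
General solution y = c₁ e^(4x) + c₂ e^(-2x).
Apply y(0) = 4: c₁ + c₂ = 4. Apply y'(0) = -3: 4 c₁ - 2 c₂ = -3.
Solve: c₁ = 5/6, c₂ = 19/6.
Particular solution: y = (5/6)e^(4x) + (19/6)e^(-2x).


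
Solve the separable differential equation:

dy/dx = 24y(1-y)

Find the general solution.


Separate: dy/[y(1-y)] = 24 dx.
Partial fractions: 1/[y(1-y)] = 1/y + 1/(1-y).
Integrate: ln|y/(1-y)| = 24x + C₀.
Solve for y: y = 1/(1 + Ce^(-24x)).


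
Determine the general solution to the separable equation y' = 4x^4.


Integrate both sides with respect to x: y = ∫ 4x^4 dx = (4/5)x^5 + C.


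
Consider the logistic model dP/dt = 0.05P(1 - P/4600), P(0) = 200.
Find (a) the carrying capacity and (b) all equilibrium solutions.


Logistic ODE dP/dt = 0.05P(1 - P/4600) has equilibria where dP/dt = 0, i.e. P = 0 or P = 4600.
The coefficient (1 - P/K) = 0 when P = K, identifying K = 4600 as the carrying capacity.
(a) K = 4600; (b) equilibria P = 0 and P = 4600.


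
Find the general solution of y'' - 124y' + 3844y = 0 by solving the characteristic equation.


Characteristic equation: r² - 124r + 3844 = 0, i.e. (r - 62)² = 0.
Repeated root r = 62; include an x factor for the second linearly independent solution.
General solution: y = (C₁ + C₂x)e^(62x).


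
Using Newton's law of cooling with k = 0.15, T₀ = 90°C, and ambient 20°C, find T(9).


Newton's law: dT/dt = -k(T - T_a) has solution T(t) = T_a + (T₀ - T_a)e^(-kt).
Plug in T_a = 20, T₀ = 90, k = 0.15, t = 9: T(9) = 20 + (70)e^(-1.35) ≈ 38.1°C.


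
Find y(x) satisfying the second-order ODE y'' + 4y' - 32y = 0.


Characteristic equation: r² + 4r - 32 = 0.
Factor: (r - 4)(r + 8) = 0 ⇒ r = 4, -8 (distinct real).
General solution: y = C₁e^(4x) + C₂e^(-8x).


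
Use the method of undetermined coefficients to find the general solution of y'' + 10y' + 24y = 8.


Characteristic roots of r² + 10r + 24 = 0 are -4, -6.
y_h = C₁e^(-4x) + C₂e^(-6x).
Constant forcing; try y_p = A. Then 24A = 8 ⇒ A = 1/3.
General solution: y = C₁e^(-4x) + C₂e^(-6x) + 1/3.


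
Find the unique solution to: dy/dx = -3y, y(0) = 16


General solution of y' = -3y is y = Ce^(-3x).
Apply y(0) = 16: C = 16.
Particular solution: y = 16e^(-3x).


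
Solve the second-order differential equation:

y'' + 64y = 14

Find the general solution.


Homogeneous part: r² + 64 = 0 ⇒ r = ±8i, so y_h = C₁cos(8x) + C₂sin(8x).
Try constant y_p = A; plug in: 64A = 14 ⇒ A = 7/32.
General solution: y = C₁cos(8x) + C₂sin(8x) + 7/32.


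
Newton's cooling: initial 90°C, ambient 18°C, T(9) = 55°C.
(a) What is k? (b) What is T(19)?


Newton's law: T(t) = T_a + (T₀ - T_a)e^(-kt).
(a) Use T(9) = 55: (55 - 18)/(90 - 18) = e^(-k·9), so k = -ln(0.514)/9 ≈ 0.0740.
(b) Apply k to t = 19: T(19) = 18 + (72)e^(-1.405) ≈ 35.7°C.


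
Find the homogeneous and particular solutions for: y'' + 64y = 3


Homogeneous part: r² + 64 = 0 ⇒ r = ±8i, so y_h = C₁cos(8x) + C₂sin(8x).
Try constant y_p = A; plug in: 64A = 3 ⇒ A = 3/64.
General solution: y = C₁cos(8x) + C₂sin(8x) + 3/64.


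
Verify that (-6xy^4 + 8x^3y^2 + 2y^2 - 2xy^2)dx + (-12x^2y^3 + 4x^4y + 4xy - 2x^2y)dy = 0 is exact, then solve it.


Check exactness: ∂M/∂y = -24xy^3 + 16x^3y + 4y - 4xy and ∂N/∂x = -24xy^3 + 16x^3y + 4y - 4xy; equal, so the equation is exact.
Integrate M with respect to x (treating y as constant): ∫M dx = -3x^2y^4 + 2x^4y^2 + 2xy^2 - x^2y^2 + h(y).
Differentiate w.r.t. y and set equal to N: all terms match, so h'(y) = 0 and h is a constant absorbed into C.
General solution: -3x^2y^4 + 2x^4y^2 + 2xy^2 - x^2y^2 = C.


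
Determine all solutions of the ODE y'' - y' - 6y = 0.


Characteristic equation: r² - r - 6 = 0.
Factor: (r + 2)(r - 3) = 0 ⇒ r = -2, 3 (distinct real).
General solution: y = C₁e^(-2x) + C₂e^(3x).


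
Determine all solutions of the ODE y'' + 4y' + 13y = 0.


Characteristic equation: r² + 4r + 13 = 0.
Discriminant is negative; roots r = -2 ± 3i (complex conjugate pair).
General solution uses e^(α x)(C₁ cos(β x) + C₂ sin(β x)): y = e^(-2x)(C₁cos(3x) + C₂sin(3x)).


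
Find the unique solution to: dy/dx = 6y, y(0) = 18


General solution of y' = 6y is y = Ce^(6x).
Apply y(0) = 18: C = 18.
Particular solution: y = 18e^(6x).


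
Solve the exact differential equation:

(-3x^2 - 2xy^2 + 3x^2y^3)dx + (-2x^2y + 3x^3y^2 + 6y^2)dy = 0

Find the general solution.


Check exactness: ∂M/∂y = -4xy + 9x^2y^2 and ∂N/∂x = -4xy + 9x^2y^2; equal, so the equation is exact.
Integrate M with respect to x (treating y as constant): ∫M dx = -x^3 - x^2y^2 + x^3y^3 + h(y).
Differentiate w.r.t. y and set equal to N: the x-dependent terms already match, leaving h'(y) = 6y^2. Integrate: h(y) = 2y^3.
So F(x,y) = -x^3 - x^2y^2 + x^3y^3 + 2y^3.
General solution: -x^3 - x^2y^2 + x^3y^3 + 2y^3 = C.


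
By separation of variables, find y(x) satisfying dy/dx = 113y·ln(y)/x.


Separate: dy/[y ln(y)] = 113 dx/x.
Substitute u = ln(y): du/u = 113 dx/x.
Integrate: ln|ln(y)| = 113ln|x| + C₀, hence ln(y) = C·x^113.


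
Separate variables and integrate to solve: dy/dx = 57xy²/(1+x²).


Separate: dy/y² = 57x/(1+x²) dx.
Integrate LHS: ∫ dy/y² = -1/y.
Integrate RHS via u = 1+x²: (57/2)ln(1+x²) + C.
Result: -1/y = (57/2)ln(1+x²) + C.


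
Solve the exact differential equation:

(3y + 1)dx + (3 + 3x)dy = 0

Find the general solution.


Check exactness: ∂M/∂y = 3 and ∂N/∂x = 3; equal, so the equation is exact.
Integrate M with respect to x (treating y as constant): ∫M dx = 3xy + x + h(y).
Differentiate w.r.t. y and set equal to N: the x-dependent terms already match, leaving h'(y) = 3. Integrate: h(y) = 3y.
So F(x,y) = 3y + 3xy + x.
General solution: 3y + 3xy + x = C.


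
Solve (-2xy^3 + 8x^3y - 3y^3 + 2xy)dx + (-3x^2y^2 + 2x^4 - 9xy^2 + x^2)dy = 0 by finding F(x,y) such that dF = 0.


Check exactness: ∂M/∂y = -6xy^2 + 8x^3 - 9y^2 + 2x and ∂N/∂x = -6xy^2 + 8x^3 - 9y^2 + 2x; equal, so the equation is exact.
Integrate M with respect to x (treating y as constant): ∫M dx = -x^2y^3 + 2x^4y - 3xy^3 + x^2y + h(y).
Differentiate w.r.t. y and set equal to N: all terms match, so h'(y) = 0 and h is a constant absorbed into C.
General solution: -x^2y^3 + 2x^4y - 3xy^3 + x^2y = C.


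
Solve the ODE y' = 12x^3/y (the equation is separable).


Separate variables: y dy = 12x^3 dx.
Integrate both sides: y²/2 = 3x^4 + C₀.
Multiply by 2: y² = 6x^4 + C.


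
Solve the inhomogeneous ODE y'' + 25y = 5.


Homogeneous part: r² + 25 = 0 ⇒ r = ±5i, so y_h = C₁cos(5x) + C₂sin(5x).
Try constant y_p = A; plug in: 25A = 5 ⇒ A = 1/5.
General solution: y = C₁cos(5x) + C₂sin(5x) + 1/5.


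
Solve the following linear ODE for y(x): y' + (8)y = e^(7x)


P(x) = 8 ⇒ μ = e^(8x).
(μ y)' = e^(15x) ⇒ μ y = e^(15x)/15 + C.
Divide by μ: y = (1/15)e^(7x) + Ce^(-8x).


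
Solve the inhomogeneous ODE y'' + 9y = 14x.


Homogeneous: r² + 9 = 0 ⇒ r = ±3i, y_h = C₁cos(3x) + C₂sin(3x).
Polynomial forcing; try y_p = Ax + B. Then y_p'' + 9 y_p = 9(Ax + B) = 14x, so B = 0 and A = 14/9.
General solution: y = C₁cos(3x) + C₂sin(3x) + (14/9)x.


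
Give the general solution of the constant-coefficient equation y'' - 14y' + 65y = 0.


Characteristic equation: r² - 14r + 65 = 0.
Discriminant is negative; roots r = 7 ± 4i (complex conjugate pair).
General solution uses e^(α x)(C₁ cos(β x) + C₂ sin(β x)): y = e^(7x)(C₁cos(4x) + C₂sin(4x)).


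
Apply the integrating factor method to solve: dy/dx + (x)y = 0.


P(x) = x ⇒ μ = e^((1/2)x²).
Q(x) = 0 so μ y is constant: y = Ce^(-(1/2)x²).


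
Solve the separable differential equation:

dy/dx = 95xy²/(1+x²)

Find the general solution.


Separate: dy/y² = 95x/(1+x²) dx.
Integrate LHS: ∫ dy/y² = -1/y.
Integrate RHS via u = 1+x²: (95/2)ln(1+x²) + C.
Result: -1/y = (95/2)ln(1+x²) + C.


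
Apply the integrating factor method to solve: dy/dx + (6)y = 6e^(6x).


P(x) = 6 ⇒ μ = e^(6x).
(μ y)' = 6e^(12x) ⇒ μ y = (6/12)e^(12x) + C.
Divide by μ: y = (1/2)e^(6x) + Ce^(-6x).


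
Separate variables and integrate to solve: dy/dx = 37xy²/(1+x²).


Separate: dy/y² = 37x/(1+x²) dx.
Integrate LHS: ∫ dy/y² = -1/y.
Integrate RHS via u = 1+x²: (37/2)ln(1+x²) + C.
Result: -1/y = (37/2)ln(1+x²) + C.


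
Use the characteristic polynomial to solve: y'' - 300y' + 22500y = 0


Characteristic equation: r² - 300r + 22500 = 0, i.e. (r - 150)² = 0.
Repeated root r = 150; include an x factor for the second linearly independent solution.
General solution: y = (C₁ + C₂x)e^(150x).


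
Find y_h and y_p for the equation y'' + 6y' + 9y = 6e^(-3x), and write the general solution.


Characteristic polynomial (r + 3)² = 0; repeated root r = -3.
y_h = (C₁ + C₂x)e^(-3x). Forcing matches the repeated root (resonance), so try y_p = Ax² e^(-3x).
Substitute and solve for A: 2A = 6, so A = 3.
General solution: y = (C₁ + C₂x + 3x²)e^(-3x).


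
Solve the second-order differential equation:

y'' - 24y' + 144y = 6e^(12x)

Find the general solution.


Characteristic polynomial (r - 12)² = 0; repeated root r = 12.
y_h = (C₁ + C₂x)e^(12x). Forcing matches the repeated root (resonance), so try y_p = Ax² e^(12x).
Substitute and solve for A: 2A = 6, so A = 3.
General solution: y = (C₁ + C₂x + 3x²)e^(12x).


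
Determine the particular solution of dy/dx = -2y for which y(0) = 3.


General solution of y' = -2y is y = Ce^(-2x).
Apply y(0) = 3: C = 3.
Particular solution: y = 3e^(-2x).


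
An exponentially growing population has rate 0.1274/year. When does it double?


Exponential growth: P(t) = P₀ e^(0.1274t). Set P(t)/P₀ = 2: e^(0.1274t) = 2.
Solve: t = ln(2)/0.1274 ≈ 5.44 years.


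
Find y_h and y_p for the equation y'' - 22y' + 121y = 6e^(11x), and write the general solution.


Characteristic polynomial (r - 11)² = 0; repeated root r = 11.
y_h = (C₁ + C₂x)e^(11x). Forcing matches the repeated root (resonance), so try y_p = Ax² e^(11x).
Substitute and solve for A: 2A = 6, so A = 3.
General solution: y = (C₁ + C₂x + 3x²)e^(11x).


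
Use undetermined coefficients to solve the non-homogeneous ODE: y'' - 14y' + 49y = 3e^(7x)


Characteristic polynomial (r - 7)² = 0; repeated root r = 7.
y_h = (C₁ + C₂x)e^(7x). Forcing matches the repeated root (resonance), so try y_p = Ax² e^(7x).
Substitute and solve for A: 2A = 3, so A = 3/2.
General solution: y = (C₁ + C₂x + (3/2)x²)e^(7x).


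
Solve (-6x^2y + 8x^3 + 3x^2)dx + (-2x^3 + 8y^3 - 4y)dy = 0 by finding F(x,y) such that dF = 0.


Check exactness: ∂M/∂y = -6x^2 and ∂N/∂x = -6x^2; equal, so the equation is exact.
Integrate M with respect to x (treating y as constant): ∫M dx = -2x^3y + 2x^4 + x^3 + h(y).
Differentiate w.r.t. y and set equal to N: the x-dependent terms already match, leaving h'(y) = 8y^3 - 4y. Integrate: h(y) = 2y^4 - 2y^2.
So F(x,y) = -2x^3y + 2x^4 + x^3 + 2y^4 - 2y^2.
General solution: -2x^3y + 2x^4 + x^3 + 2y^4 - 2y^2 = C.


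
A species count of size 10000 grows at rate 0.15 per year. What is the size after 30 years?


The ODE dP/dt = 0.15P has solution P(t) = P(0)e^(0.15t).
Substitute P(0) = 10000 and t = 30: P(30) = 10000 e^(4.50) ≈ 900171.


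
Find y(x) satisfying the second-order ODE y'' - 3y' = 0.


Characteristic equation: r² - 3r = 0.
Factor: (r - 0)(r - 3) = 0 ⇒ r = 0, 3 (distinct real).
General solution: y = C₁ + C₂e^(3x).


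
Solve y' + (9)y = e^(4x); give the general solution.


P(x) = 9 ⇒ μ = e^(9x).
(μ y)' = e^(13x) ⇒ μ y = e^(13x)/13 + C.
Divide by μ: y = (1/13)e^(4x) + Ce^(-9x).


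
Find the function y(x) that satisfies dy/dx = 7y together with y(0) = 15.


General solution of y' = 7y is y = Ce^(7x).
Apply y(0) = 15: C = 15.
Particular solution: y = 15e^(7x).


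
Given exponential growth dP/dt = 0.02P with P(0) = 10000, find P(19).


The ODE dP/dt = 0.02P has solution P(t) = P(0)e^(0.02t).
Substitute P(0) = 10000 and t = 19: P(19) = 10000 e^(0.38) ≈ 14623.


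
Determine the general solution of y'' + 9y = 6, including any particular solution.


Homogeneous part: r² + 9 = 0 ⇒ r = ±3i, so y_h = C₁cos(3x) + C₂sin(3x).
Try constant y_p = A; plug in: 9A = 6 ⇒ A = 2/3.
General solution: y = C₁cos(3x) + C₂sin(3x) + 2/3.


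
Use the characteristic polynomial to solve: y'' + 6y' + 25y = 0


Characteristic equation: r² + 6r + 25 = 0.
Discriminant is negative; roots r = -3 ± 4i (complex conjugate pair).
General solution uses e^(α x)(C₁ cos(β x) + C₂ sin(β x)): y = e^(-3x)(C₁cos(4x) + C₂sin(4x)).


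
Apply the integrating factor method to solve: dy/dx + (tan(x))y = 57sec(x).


P(x) = tan(x) ⇒ μ = e^(∫tan(x)dx) = sec(x).
(sec(x) y)' = 57sec²(x) ⇒ sec(x) y = 57tan(x) + C.
Multiply by cos(x): y = 57sin(x) + C·cos(x).


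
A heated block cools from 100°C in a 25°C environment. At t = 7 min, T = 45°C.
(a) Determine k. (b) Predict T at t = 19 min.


Newton's law: T(t) = T_a + (T₀ - T_a)e^(-kt).
(a) Use T(7) = 45: (45 - 25)/(100 - 25) = e^(-k·7), so k = -ln(0.267)/7 ≈ 0.1888.
(b) Apply k to t = 19: T(19) = 25 + (75)e^(-3.588) ≈ 27.1°C.


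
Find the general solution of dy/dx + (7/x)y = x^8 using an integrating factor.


P(x) = 7/x ⇒ μ = x^7.
(x^7 y)' = x^15 ⇒ x^7 y = x^16/(16) + C.
Solve for y: y = (1/16)x^9 + C/x^7.


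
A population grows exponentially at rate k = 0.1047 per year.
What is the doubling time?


Exponential growth: P(t) = P₀ e^(0.1047t). Set P(t)/P₀ = 2: e^(0.1047t) = 2.
Solve: t = ln(2)/0.1047 ≈ 6.62 years.


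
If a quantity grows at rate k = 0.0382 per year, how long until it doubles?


Exponential growth: P(t) = P₀ e^(0.0382t). Set P(t)/P₀ = 2: e^(0.0382t) = 2.
Solve: t = ln(2)/0.0382 ≈ 18.15 years.


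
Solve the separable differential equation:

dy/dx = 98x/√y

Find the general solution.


Separate: √y dy = 98x dx.
Integrate: (2/3)y^(3/2) = 49x² + C.


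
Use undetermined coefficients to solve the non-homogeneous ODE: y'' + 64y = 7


Homogeneous part: r² + 64 = 0 ⇒ r = ±8i, so y_h = C₁cos(8x) + C₂sin(8x).
Try constant y_p = A; plug in: 64A = 7 ⇒ A = 7/64.
General solution: y = C₁cos(8x) + C₂sin(8x) + 7/64.


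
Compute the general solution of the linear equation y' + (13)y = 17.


P(x) = 13, Q(x) = 17; integrating factor μ = e^(13x).
(μ y)' = 17e^(13x) ⇒ μ y = (17/13)e^(13x) + C.
Divide by μ: y = 17/13 + Ce^(-13x).


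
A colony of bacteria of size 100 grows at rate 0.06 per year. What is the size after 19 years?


The ODE dP/dt = 0.06P has solution P(t) = P(0)e^(0.06t).
Substitute P(0) = 100 and t = 19: P(19) = 100 e^(1.14) ≈ 313.


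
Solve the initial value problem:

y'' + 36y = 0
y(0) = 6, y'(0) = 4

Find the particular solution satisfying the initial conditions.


Characteristic roots of r² + 36 = 0 are ±6i, so y = C₁cos(6x) + C₂sin(6x).
Apply y(0) = 6: C₁ = 6. Differentiate and apply y'(0) = 4: 6·C₂ = 4, so C₂ = 2/3.
Particular solution: y = 6cos(6x) + (2/3)sin(6x).


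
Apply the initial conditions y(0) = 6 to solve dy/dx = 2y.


General solution of y' = 2y is y = Ce^(2x).
Apply y(0) = 6: C = 6.
Particular solution: y = 6e^(2x).


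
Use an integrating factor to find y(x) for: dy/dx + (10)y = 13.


P(x) = 10, Q(x) = 13; integrating factor μ = e^(10x).
(μ y)' = 13e^(10x) ⇒ μ y = (13/10)e^(10x) + C.
Divide by μ: y = 13/10 + Ce^(-10x).


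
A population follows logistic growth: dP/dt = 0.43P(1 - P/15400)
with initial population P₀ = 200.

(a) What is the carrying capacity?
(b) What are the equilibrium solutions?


Logistic ODE dP/dt = 0.43P(1 - P/15400) has equilibria where dP/dt = 0, i.e. P = 0 or P = 15400.
The coefficient (1 - P/K) = 0 when P = K, identifying K = 15400 as the carrying capacity.
(a) K = 15400; (b) equilibria P = 0 and P = 15400.


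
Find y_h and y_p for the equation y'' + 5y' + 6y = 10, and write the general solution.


Characteristic roots of r² + 5r + 6 = 0 are -2, -3.
y_h = C₁e^(-2x) + C₂e^(-3x).
Constant forcing; try y_p = A. Then 6A = 10 ⇒ A = 5/3.
General solution: y = C₁e^(-2x) + C₂e^(-3x) + 5/3.


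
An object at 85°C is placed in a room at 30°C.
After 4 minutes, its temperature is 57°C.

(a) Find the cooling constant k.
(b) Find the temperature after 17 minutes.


Newton's law: T(t) = T_a + (T₀ - T_a)e^(-kt).
(a) Use T(4) = 57: (57 - 30)/(85 - 30) = e^(-k·4), so k = -ln(0.491)/4 ≈ 0.1779.
(b) Apply k to t = 17: T(17) = 30 + (55)e^(-3.024) ≈ 32.7°C.


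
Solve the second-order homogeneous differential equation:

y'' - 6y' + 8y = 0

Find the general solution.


Characteristic equation: r² - 6r + 8 = 0.
Factor: (r - 2)(r - 4) = 0 ⇒ r = 2, 4 (distinct real).
General solution: y = C₁e^(2x) + C₂e^(4x).


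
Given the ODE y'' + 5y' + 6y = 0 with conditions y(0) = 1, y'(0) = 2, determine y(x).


Characteristic roots of r² + 5r + 6 = 0 are -2, -3.
General solution y = c₁ e^(-2x) + c₂ e^(-3x).
Apply y(0) = 1: c₁ + c₂ = 1. Apply y'(0) = 2: -2 c₁ - 3 c₂ = 2.
Solve: c₁ = 5, c₂ = -4.
Particular solution: y = 5e^(-2x) - 4e^(-3x).


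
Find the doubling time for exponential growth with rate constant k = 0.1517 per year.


Exponential growth: P(t) = P₀ e^(0.1517t). Set P(t)/P₀ = 2: e^(0.1517t) = 2.
Solve: t = ln(2)/0.1517 ≈ 4.57 years.


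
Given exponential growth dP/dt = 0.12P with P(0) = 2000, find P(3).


The ODE dP/dt = 0.12P has solution P(t) = P(0)e^(0.12t).
Substitute P(0) = 2000 and t = 3: P(3) = 2000 e^(0.36) ≈ 2867.


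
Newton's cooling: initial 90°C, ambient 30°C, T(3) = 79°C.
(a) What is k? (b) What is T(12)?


Newton's law: T(t) = T_a + (T₀ - T_a)e^(-kt).
(a) Use T(3) = 79: (79 - 30)/(90 - 30) = e^(-k·3), so k = -ln(0.817)/3 ≈ 0.0675.
(b) Apply k to t = 12: T(12) = 30 + (60)e^(-0.810) ≈ 56.7°C.


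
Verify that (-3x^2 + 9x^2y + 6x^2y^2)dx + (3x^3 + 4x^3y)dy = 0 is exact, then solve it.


Check exactness: ∂M/∂y = 9x^2 + 12x^2y and ∂N/∂x = 9x^2 + 12x^2y; equal, so the equation is exact.
Integrate M with respect to x (treating y as constant): ∫M dx = -x^3 + 3x^3y + 2x^3y^2 + h(y).
Differentiate w.r.t. y and set equal to N: all terms match, so h'(y) = 0 and h is a constant absorbed into C.
General solution: -x^3 + 3x^3y + 2x^3y^2 = C.


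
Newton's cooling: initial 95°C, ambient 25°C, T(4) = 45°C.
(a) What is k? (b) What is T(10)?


Newton's law: T(t) = T_a + (T₀ - T_a)e^(-kt).
(a) Use T(4) = 45: (45 - 25)/(95 - 25) = e^(-k·4), so k = -ln(0.286)/4 ≈ 0.3132.
(b) Apply k to t = 10: T(10) = 25 + (70)e^(-3.132) ≈ 28.1°C.


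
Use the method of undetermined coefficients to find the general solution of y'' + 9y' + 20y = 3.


Characteristic roots of r² + 9r + 20 = 0 are -4, -5.
y_h = C₁e^(-4x) + C₂e^(-5x).
Constant forcing; try y_p = A. Then 20A = 3 ⇒ A = 3/20.
General solution: y = C₁e^(-4x) + C₂e^(-5x) + 3/20.


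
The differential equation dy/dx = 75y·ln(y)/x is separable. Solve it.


Separate: dy/[y ln(y)] = 75 dx/x.
Substitute u = ln(y): du/u = 75 dx/x.
Integrate: ln|ln(y)| = 75ln|x| + C₀, hence ln(y) = C·x^75.


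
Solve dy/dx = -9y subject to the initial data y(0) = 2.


General solution of y' = -9y is y = Ce^(-9x).
Apply y(0) = 2: C = 2.
Particular solution: y = 2e^(-9x).


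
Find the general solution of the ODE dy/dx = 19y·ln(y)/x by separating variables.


Separate: dy/[y ln(y)] = 19 dx/x.
Substitute u = ln(y): du/u = 19 dx/x.
Integrate: ln|ln(y)| = 19ln|x| + C₀, hence ln(y) = C·x^19.


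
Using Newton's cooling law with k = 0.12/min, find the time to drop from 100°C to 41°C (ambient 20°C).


From T(t) = T_a + (T₀ - T_a)e^(-kt), set T(t) = 41:
(41 - 20) / (100 - 20) = e^(-0.12t), so t = -ln(0.263)/0.12 ≈ 11.1 minutes.


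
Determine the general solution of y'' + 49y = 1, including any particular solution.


Homogeneous part: r² + 49 = 0 ⇒ r = ±7i, so y_h = C₁cos(7x) + C₂sin(7x).
Try constant y_p = A; plug in: 49A = 1 ⇒ A = 1/49.
General solution: y = C₁cos(7x) + C₂sin(7x) + 1/49.


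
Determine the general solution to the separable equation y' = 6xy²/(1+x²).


Separate: dy/y² = 6x/(1+x²) dx.
Integrate LHS: ∫ dy/y² = -1/y.
Integrate RHS via u = 1+x²: 3ln(1+x²) + C.
Result: -1/y = 3ln(1+x²) + C.


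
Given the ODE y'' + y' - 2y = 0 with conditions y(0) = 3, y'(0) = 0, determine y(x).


Characteristic roots of r² + r - 2 = 0 are 1, -2.
General solution y = c₁ e^(x) + c₂ e^(-2x).
Apply y(0) = 3: c₁ + c₂ = 3. Apply y'(0) = 0: 1 c₁ - 2 c₂ = 0.
Solve: c₁ = 2, c₂ = 1.
Particular solution: y = 2e^(x) + e^(-2x).


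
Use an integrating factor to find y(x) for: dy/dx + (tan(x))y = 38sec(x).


P(x) = tan(x) ⇒ μ = e^(∫tan(x)dx) = sec(x).
(sec(x) y)' = 38sec²(x) ⇒ sec(x) y = 38tan(x) + C.
Multiply by cos(x): y = 38sin(x) + C·cos(x).


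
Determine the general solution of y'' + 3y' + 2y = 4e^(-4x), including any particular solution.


Characteristic roots of r² + 3r + 2 = 0 are -2, -1.
y_h = C₁e^(-2x) + C₂e^(-x).
Forcing exponent -4 is not a characteristic root; try y_p = Ae^(-4x).
Substitute: A·(16 + (3)·-4 + (2)) = A·6 = 4, so A = 2/3.
General solution: y = C₁e^(-2x) + C₂e^(-x) + (2/3)e^(-4x).


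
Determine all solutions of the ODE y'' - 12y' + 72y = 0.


Characteristic equation: r² - 12r + 72 = 0.
Discriminant is negative; roots r = 6 ± 6i (complex conjugate pair).
General solution uses e^(α x)(C₁ cos(β x) + C₂ sin(β x)): y = e^(6x)(C₁cos(6x) + C₂sin(6x)).


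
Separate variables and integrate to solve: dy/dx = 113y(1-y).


Separate: dy/[y(1-y)] = 113 dx.
Partial fractions: 1/[y(1-y)] = 1/y + 1/(1-y).
Integrate: ln|y/(1-y)| = 113x + C₀.
Solve for y: y = 1/(1 + Ce^(-113x)).


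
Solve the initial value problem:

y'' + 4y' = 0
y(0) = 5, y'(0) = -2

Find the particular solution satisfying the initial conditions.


Characteristic roots of r² + 4r = 0 are -4, 0.
General solution y = c₁ e^(-4x) + c₂.
Apply y(0) = 5: c₁ + c₂ = 5. Apply y'(0) = -2: -4 c₁ + 0 c₂ = -2.
Solve: c₁ = 1/2, c₂ = 9/2.
Particular solution: y = (1/2)e^(-4x) + 9/2.


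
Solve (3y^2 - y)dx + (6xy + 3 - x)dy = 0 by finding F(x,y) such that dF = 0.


Check exactness: ∂M/∂y = 6y - 1 and ∂N/∂x = 6y - 1; equal, so the equation is exact.
Integrate M with respect to x (treating y as constant): ∫M dx = 3xy^2 - xy + h(y).
Differentiate w.r.t. y and set equal to N: the x-dependent terms already match, leaving h'(y) = 3. Integrate: h(y) = 3y.
So F(x,y) = 3xy^2 + 3y - xy.
General solution: 3xy^2 + 3y - xy = C.


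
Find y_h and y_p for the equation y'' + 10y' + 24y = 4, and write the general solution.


Characteristic roots of r² + 10r + 24 = 0 are -6, -4.
y_h = C₁e^(-6x) + C₂e^(-4x).
Constant forcing; try y_p = A. Then 24A = 4 ⇒ A = 1/6.
General solution: y = C₁e^(-6x) + C₂e^(-4x) + 1/6.


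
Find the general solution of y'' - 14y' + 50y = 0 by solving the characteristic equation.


Characteristic equation: r² - 14r + 50 = 0.
Discriminant is negative; roots r = 7 ± 1i (complex conjugate pair).
General solution uses e^(α x)(C₁ cos(β x) + C₂ sin(β x)): y = e^(7x)(C₁cos(x) + C₂sin(x)).


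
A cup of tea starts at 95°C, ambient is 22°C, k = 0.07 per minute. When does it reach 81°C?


From T(t) = T_a + (T₀ - T_a)e^(-kt), set T(t) = 81:
(81 - 22) / (95 - 22) = e^(-0.07t), so t = -ln(0.808)/0.07 ≈ 3.0 minutes.


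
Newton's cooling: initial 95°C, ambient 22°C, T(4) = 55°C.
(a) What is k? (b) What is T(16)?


Newton's law: T(t) = T_a + (T₀ - T_a)e^(-kt).
(a) Use T(4) = 55: (55 - 22)/(95 - 22) = e^(-k·4), so k = -ln(0.452)/4 ≈ 0.1985.
(b) Apply k to t = 16: T(16) = 22 + (73)e^(-3.176) ≈ 25.0°C.


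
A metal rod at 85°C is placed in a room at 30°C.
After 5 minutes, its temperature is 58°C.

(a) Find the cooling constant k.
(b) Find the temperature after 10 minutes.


Newton's law: T(t) = T_a + (T₀ - T_a)e^(-kt).
(a) Use T(5) = 58: (58 - 30)/(85 - 30) = e^(-k·5), so k = -ln(0.509)/5 ≈ 0.1350.
(b) Apply k to t = 10: T(10) = 30 + (55)e^(-1.350) ≈ 44.3°C.


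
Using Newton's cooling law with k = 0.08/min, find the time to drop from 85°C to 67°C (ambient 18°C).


From T(t) = T_a + (T₀ - T_a)e^(-kt), set T(t) = 67:
(67 - 18) / (85 - 18) = e^(-0.08t), so t = -ln(0.731)/0.08 ≈ 3.9 minutes.


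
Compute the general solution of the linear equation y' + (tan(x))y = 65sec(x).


P(x) = tan(x) ⇒ μ = e^(∫tan(x)dx) = sec(x).
(sec(x) y)' = 65sec²(x) ⇒ sec(x) y = 65tan(x) + C.
Multiply by cos(x): y = 65sin(x) + C·cos(x).


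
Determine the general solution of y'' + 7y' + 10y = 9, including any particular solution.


Characteristic roots of r² + 7r + 10 = 0 are -5, -2.
y_h = C₁e^(-5x) + C₂e^(-2x).
Constant forcing; try y_p = A. Then 10A = 9 ⇒ A = 9/10.
General solution: y = C₁e^(-5x) + C₂e^(-2x) + 9/10.


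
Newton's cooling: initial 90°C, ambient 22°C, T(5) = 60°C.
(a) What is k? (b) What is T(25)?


Newton's law: T(t) = T_a + (T₀ - T_a)e^(-kt).
(a) Use T(5) = 60: (60 - 22)/(90 - 22) = e^(-k·5), so k = -ln(0.559)/5 ≈ 0.1164.
(b) Apply k to t = 25: T(25) = 22 + (68)e^(-2.910) ≈ 25.7°C.
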